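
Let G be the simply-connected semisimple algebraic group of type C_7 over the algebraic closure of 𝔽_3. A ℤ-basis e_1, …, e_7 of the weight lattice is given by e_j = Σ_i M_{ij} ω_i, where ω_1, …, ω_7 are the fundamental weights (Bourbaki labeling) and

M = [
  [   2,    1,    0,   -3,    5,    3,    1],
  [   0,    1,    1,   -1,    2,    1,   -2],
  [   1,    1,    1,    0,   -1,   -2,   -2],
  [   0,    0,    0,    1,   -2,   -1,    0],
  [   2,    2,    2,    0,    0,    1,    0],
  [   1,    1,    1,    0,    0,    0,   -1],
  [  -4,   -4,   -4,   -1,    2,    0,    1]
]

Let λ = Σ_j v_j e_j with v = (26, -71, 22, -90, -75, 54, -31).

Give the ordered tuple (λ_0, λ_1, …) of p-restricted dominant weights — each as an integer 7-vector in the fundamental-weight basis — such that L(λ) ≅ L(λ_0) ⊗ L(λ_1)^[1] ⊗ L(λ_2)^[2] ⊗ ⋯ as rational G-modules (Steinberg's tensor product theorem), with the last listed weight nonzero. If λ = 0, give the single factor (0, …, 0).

((1, 1, 0, 0, 2, 2, 1), (2, 2, 2, 2, 2, 2, 0))

Compute c_i = Σ_j M_{ij} v_j with v = (26, -71, 22, -90, -75, 54, -31):
  c_1 = 2*26 + 1*-71 + 0*22 + -3*-90 + 5*-75 + 3*54 + 1*-31 = 7
  c_2 = 0*26 + 1*-71 + 1*22 + -1*-90 + 2*-75 + 1*54 + -2*-31 = 7
  c_3 = 1*26 + 1*-71 + 1*22 + 0*-90 + -1*-75 + -2*54 + -2*-31 = 6
  c_4 = 0*26 + 0*-71 + 0*22 + 1*-90 + -2*-75 + -1*54 + 0*-31 = 6
  c_5 = 2*26 + 2*-71 + 2*22 + 0*-90 + 0*-75 + 1*54 + 0*-31 = 8
  c_6 = 1*26 + 1*-71 + 1*22 + 0*-90 + 0*-75 + 0*54 + -1*-31 = 8
  c_7 = -4*26 + -4*-71 + -4*22 + -1*-90 + 2*-75 + 0*54 + 1*-31 = 1
Base-3 expansion of each c_i:
  c_1 = 7 = 1·3^0 + 2·3^1
  c_2 = 7 = 1·3^0 + 2·3^1
  c_3 = 6 = 0·3^0 + 2·3^1
  c_4 = 6 = 0·3^0 + 2·3^1
  c_5 = 8 = 2·3^0 + 2·3^1
  c_6 = 8 = 2·3^0 + 2·3^1
  c_7 = 1 = 1·3^0
p-restricted factor λ_0 = (1, 1, 0, 0, 2, 2, 1)
p-restricted factor λ_1 = (2, 2, 2, 2, 2, 2, 0)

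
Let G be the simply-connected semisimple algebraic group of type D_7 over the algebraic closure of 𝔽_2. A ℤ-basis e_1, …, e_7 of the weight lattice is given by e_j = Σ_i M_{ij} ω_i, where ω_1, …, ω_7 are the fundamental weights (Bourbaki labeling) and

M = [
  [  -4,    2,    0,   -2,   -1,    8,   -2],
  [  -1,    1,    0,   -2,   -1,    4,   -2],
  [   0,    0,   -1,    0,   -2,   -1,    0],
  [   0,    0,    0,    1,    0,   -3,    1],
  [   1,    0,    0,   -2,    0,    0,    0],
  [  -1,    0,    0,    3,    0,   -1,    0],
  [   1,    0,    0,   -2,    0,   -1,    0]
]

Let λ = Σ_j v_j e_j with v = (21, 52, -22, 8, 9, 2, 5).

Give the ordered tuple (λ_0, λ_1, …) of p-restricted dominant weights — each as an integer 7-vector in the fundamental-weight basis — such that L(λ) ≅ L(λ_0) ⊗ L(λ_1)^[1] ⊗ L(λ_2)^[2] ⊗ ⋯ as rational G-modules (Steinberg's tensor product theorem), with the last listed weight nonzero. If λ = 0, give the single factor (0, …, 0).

((1, 0, 0, 1, 1, 1, 1), (0, 0, 1, 1, 0, 0, 1), (0, 1, 0, 1, 1, 0, 0))

In the fundamental-weight basis, λ has coordinates c = M·v (v = (21, 52, -22, 8, 9, 2, 5)):
  c_1 = (-4)·(21) + (2)·(52) + (0)·(-22) + (-2)·(8) + (-1)·(9) + (8)·(2) + (-2)·(5) = 1
  c_2 = (-1)·(21) + (1)·(52) + (0)·(-22) + (-2)·(8) + (-1)·(9) + (4)·(2) + (-2)·(5) = 4
  c_3 = (0)·(21) + (0)·(52) + (-1)·(-22) + (0)·(8) + (-2)·(9) + (-1)·(2) + (0)·(5) = 2
  c_4 = (0)·(21) + (0)·(52) + (0)·(-22) + (1)·(8) + (0)·(9) + (-3)·(2) + (1)·(5) = 7
  c_5 = (1)·(21) + (0)·(52) + (0)·(-22) + (-2)·(8) + (0)·(9) + (0)·(2) + (0)·(5) = 5
  c_6 = (-1)·(21) + (0)·(52) + (0)·(-22) + (3)·(8) + (0)·(9) + (-1)·(2) + (0)·(5) = 1
  c_7 = (1)·(21) + (0)·(52) + (0)·(-22) + (-2)·(8) + (0)·(9) + (-1)·(2) + (0)·(5) = 3
p = 2; digits c_i = Σ_j d_{ij}·2^j, 0 ≤ d_{ij} < 2:
  c_1 = 1 = 1·2^0
  c_2 = 4 = 0·2^0 + 0·2^1 + 1·2^2
  c_3 = 2 = 0·2^0 + 1·2^1
  c_4 = 7 = 1·2^0 + 1·2^1 + 1·2^2
  c_5 = 5 = 1·2^0 + 0·2^1 + 1·2^2
  c_6 = 1 = 1·2^0
  c_7 = 3 = 1·2^0 + 1·2^1
Factor λ_0 = (1, 0, 0, 1, 1, 1, 1)
Factor λ_1 = (0, 0, 1, 1, 0, 0, 1)
Factor λ_2 = (0, 1, 0, 1, 1, 0, 0)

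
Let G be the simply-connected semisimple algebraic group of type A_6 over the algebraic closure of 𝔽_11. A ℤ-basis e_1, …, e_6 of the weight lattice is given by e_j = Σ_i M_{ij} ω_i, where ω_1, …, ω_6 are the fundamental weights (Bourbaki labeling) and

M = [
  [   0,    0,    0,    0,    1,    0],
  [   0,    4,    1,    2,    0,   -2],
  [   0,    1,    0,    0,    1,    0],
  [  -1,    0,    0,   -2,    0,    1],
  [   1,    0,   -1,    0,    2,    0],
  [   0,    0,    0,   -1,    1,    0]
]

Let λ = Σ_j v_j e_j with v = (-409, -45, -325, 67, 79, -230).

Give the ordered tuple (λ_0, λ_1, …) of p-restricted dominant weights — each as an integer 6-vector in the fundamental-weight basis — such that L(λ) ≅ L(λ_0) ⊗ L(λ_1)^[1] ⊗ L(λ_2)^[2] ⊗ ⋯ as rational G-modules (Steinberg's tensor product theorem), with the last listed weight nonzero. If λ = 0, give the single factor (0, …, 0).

((2, 1, 1, 1, 8, 1), (7, 8, 3, 4, 6, 1))

Change of basis e → ω: c = M·v where v = (-409, -45, -325, 67, 79, -230):
  c_1 = 0*-409 + 0*-45 + 0*-325 + 0*67 + 1*79 + 0*-230 = 79
  c_2 = 0*-409 + 4*-45 + 1*-325 + 2*67 + 0*79 + -2*-230 = 89
  c_3 = 0*-409 + 1*-45 + 0*-325 + 0*67 + 1*79 + 0*-230 = 34
  c_4 = -1*-409 + 0*-45 + 0*-325 + -2*67 + 0*79 + 1*-230 = 45
  c_5 = 1*-409 + 0*-45 + -1*-325 + 0*67 + 2*79 + 0*-230 = 74
  c_6 = 0*-409 + 0*-45 + 0*-325 + -1*67 + 1*79 + 0*-230 = 12
Base-11 expansion of each c_i:
  c_1 = 79 = 2·11^0 + 7·11^1
  c_2 = 89 = 1·11^0 + 8·11^1
  c_3 = 34 = 1·11^0 + 3·11^1
  c_4 = 45 = 1·11^0 + 4·11^1
  c_5 = 74 = 8·11^0 + 6·11^1
  c_6 = 12 = 1·11^0 + 1·11^1
Factor λ_0 = (2, 1, 1, 1, 8, 1)
Factor λ_1 = (7, 8, 3, 4, 6, 1)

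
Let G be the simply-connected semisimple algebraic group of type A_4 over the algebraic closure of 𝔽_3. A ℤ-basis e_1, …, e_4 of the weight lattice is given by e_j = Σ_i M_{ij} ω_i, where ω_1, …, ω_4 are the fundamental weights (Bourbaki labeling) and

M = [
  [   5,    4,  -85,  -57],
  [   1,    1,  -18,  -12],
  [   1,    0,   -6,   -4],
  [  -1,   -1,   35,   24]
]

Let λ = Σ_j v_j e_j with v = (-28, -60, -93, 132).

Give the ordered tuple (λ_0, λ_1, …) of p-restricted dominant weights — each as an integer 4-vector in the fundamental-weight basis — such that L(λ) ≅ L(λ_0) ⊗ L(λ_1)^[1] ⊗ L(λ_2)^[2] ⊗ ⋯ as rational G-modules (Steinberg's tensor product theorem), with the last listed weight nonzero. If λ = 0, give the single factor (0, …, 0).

((1, 2, 2, 1),)

In the fundamental-weight basis, λ has coordinates c = M·v (v = (-28, -60, -93, 132)):
  c_1 = (5)·(-28) + (4)·(-60) + (-85)·(-93) + (-57)·(132) = 1
  c_2 = (1)·(-28) + (1)·(-60) + (-18)·(-93) + (-12)·(132) = 2
  c_3 = (1)·(-28) + (0)·(-60) + (-6)·(-93) + (-4)·(132) = 2
  c_4 = (-1)·(-28) + (-1)·(-60) + (35)·(-93) + (24)·(132) = 1
Expand coordinatewise in base 3:
  c_1 = 1 = 1·3^0
  c_2 = 2 = 2·3^0
  c_3 = 2 = 2·3^0
  c_4 = 1 = 1·3^0
Factor λ_0 = (1, 2, 2, 1)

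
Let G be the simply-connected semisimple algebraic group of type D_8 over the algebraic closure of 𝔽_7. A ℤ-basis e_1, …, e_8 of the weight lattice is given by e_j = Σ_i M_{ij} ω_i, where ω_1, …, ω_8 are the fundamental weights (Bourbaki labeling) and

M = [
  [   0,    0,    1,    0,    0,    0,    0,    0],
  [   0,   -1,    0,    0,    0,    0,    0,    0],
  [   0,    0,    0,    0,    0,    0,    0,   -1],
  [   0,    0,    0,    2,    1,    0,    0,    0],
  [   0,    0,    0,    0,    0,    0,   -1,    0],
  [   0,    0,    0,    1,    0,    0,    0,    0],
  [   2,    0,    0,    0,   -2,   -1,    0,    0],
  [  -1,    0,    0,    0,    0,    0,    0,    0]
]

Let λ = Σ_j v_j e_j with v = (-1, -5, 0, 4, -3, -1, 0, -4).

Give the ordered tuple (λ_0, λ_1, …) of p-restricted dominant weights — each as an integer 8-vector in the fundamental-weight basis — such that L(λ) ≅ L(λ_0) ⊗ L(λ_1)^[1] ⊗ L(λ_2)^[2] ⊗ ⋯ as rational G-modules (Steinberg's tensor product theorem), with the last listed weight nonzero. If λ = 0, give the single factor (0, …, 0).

Change of basis e → ω: c = M·v where v = (-1, -5, 0, 4, -3, -1, 0, -4):
  c_1 = 0*-1 + 0*-5 + 1*0 + 0*4 + 0*-3 + 0*-1 + 0*0 + 0*-4 = 0
  c_2 = 0*-1 + -1*-5 + 0*0 + 0*4 + 0*-3 + 0*-1 + 0*0 + 0*-4 = 5
  c_3 = 0*-1 + 0*-5 + 0*0 + 0*4 + 0*-3 + 0*-1 + 0*0 + -1*-4 = 4
  c_4 = 0*-1 + 0*-5 + 0*0 + 2*4 + 1*-3 + 0*-1 + 0*0 + 0*-4 = 5
  c_5 = 0*-1 + 0*-5 + 0*0 + 0*4 + 0*-3 + 0*-1 + -1*0 + 0*-4 = 0
  c_6 = 0*-1 + 0*-5 + 0*0 + 1*4 + 0*-3 + 0*-1 + 0*0 + 0*-4 = 4
  c_7 = 2*-1 + 0*-5 + 0*0 + 0*4 + -2*-3 + -1*-1 + 0*0 + 0*-4 = 5
  c_8 = -1*-1 + 0*-5 + 0*0 + 0*4 + 0*-3 + 0*-1 + 0*0 + 0*-4 = 1
Writing each c_i in base p = 7:
  c_1 = 0
  c_2 = 5 = 5·7^0
  c_3 = 4 = 4·7^0
  c_4 = 5 = 5·7^0
  c_5 = 0
  c_6 = 4 = 4·7^0
  c_7 = 5 = 5·7^0
  c_8 = 1 = 1·7^0
Factor λ_0 = (0, 5, 4, 5, 0, 4, 5, 1)

((0, 5, 4, 5, 0, 4, 5, 1),)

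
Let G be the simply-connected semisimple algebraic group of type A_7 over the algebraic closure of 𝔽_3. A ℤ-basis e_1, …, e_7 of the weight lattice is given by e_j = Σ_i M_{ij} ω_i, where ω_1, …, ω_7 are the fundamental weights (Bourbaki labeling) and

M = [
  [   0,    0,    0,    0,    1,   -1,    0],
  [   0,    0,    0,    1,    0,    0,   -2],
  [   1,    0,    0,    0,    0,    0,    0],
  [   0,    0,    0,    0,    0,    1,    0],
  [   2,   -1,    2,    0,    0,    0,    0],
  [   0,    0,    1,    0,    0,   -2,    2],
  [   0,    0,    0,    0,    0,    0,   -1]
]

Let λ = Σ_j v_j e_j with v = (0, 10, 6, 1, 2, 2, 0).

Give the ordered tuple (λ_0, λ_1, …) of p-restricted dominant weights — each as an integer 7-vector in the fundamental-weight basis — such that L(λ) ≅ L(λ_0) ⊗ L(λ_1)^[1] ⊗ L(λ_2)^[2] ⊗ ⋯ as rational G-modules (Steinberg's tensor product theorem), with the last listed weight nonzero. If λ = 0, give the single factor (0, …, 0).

((0, 1, 0, 2, 2, 2, 0),)

Change of basis e → ω: c = M·v where v = (0, 10, 6, 1, 2, 2, 0):
  c_1 = 0·0 + 0·10 + 0·6 + 0·1 + 1·2 + (-1)·(2) + 0·0 = 0
  c_2 = 0·0 + 0·10 + 0·6 + 1·1 + 0·2 + 0·2 + (-2)·(0) = 1
  c_3 = 1·0 + 0·10 + 0·6 + 0·1 + 0·2 + 0·2 + 0·0 = 0
  c_4 = 0·0 + 0·10 + 0·6 + 0·1 + 0·2 + 1·2 + 0·0 = 2
  c_5 = 2·0 + (-1)·(10) + 2·6 + 0·1 + 0·2 + 0·2 + 0·0 = 2
  c_6 = 0·0 + 0·10 + 1·6 + 0·1 + 0·2 + (-2)·(2) + 2·0 = 2
  c_7 = 0·0 + 0·10 + 0·6 + 0·1 + 0·2 + 0·2 + (-1)·(0) = 0
Writing each c_i in base p = 3:
  c_1 = 0
  c_2 = 1 = 1·3^0
  c_3 = 0
  c_4 = 2 = 2·3^0
  c_5 = 2 = 2·3^0
  c_6 = 2 = 2·3^0
  c_7 = 0
λ_0 = (0, 1, 0, 2, 2, 2, 0)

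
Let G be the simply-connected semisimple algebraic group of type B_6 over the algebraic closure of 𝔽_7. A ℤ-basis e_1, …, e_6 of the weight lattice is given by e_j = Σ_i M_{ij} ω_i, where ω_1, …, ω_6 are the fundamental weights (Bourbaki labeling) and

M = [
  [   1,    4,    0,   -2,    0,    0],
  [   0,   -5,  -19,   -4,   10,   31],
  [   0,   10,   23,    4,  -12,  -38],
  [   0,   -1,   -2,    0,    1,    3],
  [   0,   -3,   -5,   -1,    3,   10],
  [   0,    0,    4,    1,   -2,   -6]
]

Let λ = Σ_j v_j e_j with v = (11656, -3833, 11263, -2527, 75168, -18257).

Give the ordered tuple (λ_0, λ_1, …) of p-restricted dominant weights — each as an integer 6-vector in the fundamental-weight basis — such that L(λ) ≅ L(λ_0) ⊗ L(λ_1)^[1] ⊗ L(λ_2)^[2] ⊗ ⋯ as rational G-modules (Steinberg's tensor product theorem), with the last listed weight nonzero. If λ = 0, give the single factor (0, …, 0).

((6, 2, 2, 3, 1, 2), (0, 1, 1, 5, 1, 2), (0, 6, 6, 6, 6, 0), (4, 2, 6, 4, 1, 5))

Converting to the ω-basis (c_i = row i of M dotted with v = (11656, -3833, 11263, -2527, 75168, -18257)):
  c_1 = (1)·(11656) + (4)·(-3833) + (0)·(11263) + (-2)·(-2527) + (0)·(75168) + (0)·(-18257) = 1378
  c_2 = (0)·(11656) + (-5)·(-3833) + (-19)·(11263) + (-4)·(-2527) + (10)·(75168) + (31)·(-18257) = 989
  c_3 = (0)·(11656) + (10)·(-3833) + (23)·(11263) + (4)·(-2527) + (-12)·(75168) + (-38)·(-18257) = 2361
  c_4 = (0)·(11656) + (-1)·(-3833) + (-2)·(11263) + (0)·(-2527) + (1)·(75168) + (3)·(-18257) = 1704
  c_5 = (0)·(11656) + (-3)·(-3833) + (-5)·(11263) + (-1)·(-2527) + (3)·(75168) + (10)·(-18257) = 645
  c_6 = (0)·(11656) + (0)·(-3833) + (4)·(11263) + (1)·(-2527) + (-2)·(75168) + (-6)·(-18257) = 1731
Base-7 expansion of each c_i:
  c_1 = 1378 = 6·7^0 + 0·7^1 + 0·7^2 + 4·7^3
  c_2 = 989 = 2·7^0 + 1·7^1 + 6·7^2 + 2·7^3
  c_3 = 2361 = 2·7^0 + 1·7^1 + 6·7^2 + 6·7^3
  c_4 = 1704 = 3·7^0 + 5·7^1 + 6·7^2 + 4·7^3
  c_5 = 645 = 1·7^0 + 1·7^1 + 6·7^2 + 1·7^3
  c_6 = 1731 = 2·7^0 + 2·7^1 + 0·7^2 + 5·7^3
p-restricted factor λ_0 = (6, 2, 2, 3, 1, 2)
p-restricted factor λ_1 = (0, 1, 1, 5, 1, 2)
p-restricted factor λ_2 = (0, 6, 6, 6, 6, 0)
p-restricted factor λ_3 = (4, 2, 6, 4, 1, 5)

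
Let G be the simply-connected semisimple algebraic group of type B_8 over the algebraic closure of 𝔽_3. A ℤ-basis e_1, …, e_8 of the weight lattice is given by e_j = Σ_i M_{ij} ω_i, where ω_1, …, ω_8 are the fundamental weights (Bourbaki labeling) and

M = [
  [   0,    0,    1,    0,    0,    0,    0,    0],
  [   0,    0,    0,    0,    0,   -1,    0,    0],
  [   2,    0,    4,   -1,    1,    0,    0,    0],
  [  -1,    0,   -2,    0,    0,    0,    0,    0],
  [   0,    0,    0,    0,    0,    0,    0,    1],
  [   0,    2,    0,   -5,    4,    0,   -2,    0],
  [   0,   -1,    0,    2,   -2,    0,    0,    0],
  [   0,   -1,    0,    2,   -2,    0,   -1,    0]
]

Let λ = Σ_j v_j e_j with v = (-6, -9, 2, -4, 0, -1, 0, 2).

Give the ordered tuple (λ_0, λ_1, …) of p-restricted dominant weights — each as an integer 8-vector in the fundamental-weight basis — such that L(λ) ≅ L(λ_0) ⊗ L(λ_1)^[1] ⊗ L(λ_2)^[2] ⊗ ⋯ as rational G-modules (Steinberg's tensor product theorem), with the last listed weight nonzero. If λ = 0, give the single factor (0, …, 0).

Converting to the ω-basis (c_i = row i of M dotted with v = (-6, -9, 2, -4, 0, -1, 0, 2)):
  c_1 = (0)·(-6) + (0)·(-9) + (1)·(2) + (0)·(-4) + (0)·(0) + (0)·(-1) + (0)·(0) + (0)·(2) = 2
  c_2 = (0)·(-6) + (0)·(-9) + (0)·(2) + (0)·(-4) + (0)·(0) + (-1)·(-1) + (0)·(0) + (0)·(2) = 1
  c_3 = (2)·(-6) + (0)·(-9) + (4)·(2) + (-1)·(-4) + (1)·(0) + (0)·(-1) + (0)·(0) + (0)·(2) = 0
  c_4 = (-1)·(-6) + (0)·(-9) + (-2)·(2) + (0)·(-4) + (0)·(0) + (0)·(-1) + (0)·(0) + (0)·(2) = 2
  c_5 = (0)·(-6) + (0)·(-9) + (0)·(2) + (0)·(-4) + (0)·(0) + (0)·(-1) + (0)·(0) + (1)·(2) = 2
  c_6 = (0)·(-6) + (2)·(-9) + (0)·(2) + (-5)·(-4) + (4)·(0) + (0)·(-1) + (-2)·(0) + (0)·(2) = 2
  c_7 = (0)·(-6) + (-1)·(-9) + (0)·(2) + (2)·(-4) + (-2)·(0) + (0)·(-1) + (0)·(0) + (0)·(2) = 1
  c_8 = (0)·(-6) + (-1)·(-9) + (0)·(2) + (2)·(-4) + (-2)·(0) + (0)·(-1) + (-1)·(0) + (0)·(2) = 1
Base-3 expansion of each c_i:
  c_1 = 2 = 2·3^0
  c_2 = 1 = 1·3^0
  c_3 = 0
  c_4 = 2 = 2·3^0
  c_5 = 2 = 2·3^0
  c_6 = 2 = 2·3^0
  c_7 = 1 = 1·3^0
  c_8 = 1 = 1·3^0
p-restricted factor λ_0 = (2, 1, 0, 2, 2, 2, 1, 1)

((2, 1, 0, 2, 2, 2, 1, 1),)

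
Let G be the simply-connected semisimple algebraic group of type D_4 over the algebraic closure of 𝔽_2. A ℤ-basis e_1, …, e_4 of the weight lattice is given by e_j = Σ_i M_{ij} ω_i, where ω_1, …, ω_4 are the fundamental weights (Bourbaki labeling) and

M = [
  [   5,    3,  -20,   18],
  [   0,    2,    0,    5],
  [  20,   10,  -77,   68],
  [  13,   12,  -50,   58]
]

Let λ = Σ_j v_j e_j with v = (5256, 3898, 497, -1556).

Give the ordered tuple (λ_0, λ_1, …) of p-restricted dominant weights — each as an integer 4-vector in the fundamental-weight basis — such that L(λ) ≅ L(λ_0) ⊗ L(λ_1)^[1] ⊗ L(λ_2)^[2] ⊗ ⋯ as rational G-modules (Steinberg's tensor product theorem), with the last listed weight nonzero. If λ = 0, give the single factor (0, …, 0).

Compute c_i = Σ_j M_{ij} v_j with v = (5256, 3898, 497, -1556):
  c_1 = 5·5256 + 3·3898 + (-20)·(497) + (18)·(-1556) = 26
  c_2 = 0·5256 + 2·3898 + 0·497 + (5)·(-1556) = 16
  c_3 = 20·5256 + 10·3898 + (-77)·(497) + (68)·(-1556) = 23
  c_4 = 13·5256 + 12·3898 + (-50)·(497) + (58)·(-1556) = 6
p = 2; digits c_i = Σ_j d_{ij}·2^j, 0 ≤ d_{ij} < 2:
  c_1 = 26 = 0·2^0 + 1·2^1 + 0·2^2 + 1·2^3 + 1·2^4
  c_2 = 16 = 0·2^0 + 0·2^1 + 0·2^2 + 0·2^3 + 1·2^4
  c_3 = 23 = 1·2^0 + 1·2^1 + 1·2^2 + 0·2^3 + 1·2^4
  c_4 = 6 = 0·2^0 + 1·2^1 + 1·2^2
Factor λ_0 = (0, 0, 1, 0)
Factor λ_1 = (1, 0, 1, 1)
Factor λ_2 = (0, 0, 1, 1)
Factor λ_3 = (1, 0, 0, 0)
Factor λ_4 = (1, 1, 1, 0)

((0, 0, 1, 0), (1, 0, 1, 1), (0, 0, 1, 1), (1, 0, 0, 0), (1, 1, 1, 0))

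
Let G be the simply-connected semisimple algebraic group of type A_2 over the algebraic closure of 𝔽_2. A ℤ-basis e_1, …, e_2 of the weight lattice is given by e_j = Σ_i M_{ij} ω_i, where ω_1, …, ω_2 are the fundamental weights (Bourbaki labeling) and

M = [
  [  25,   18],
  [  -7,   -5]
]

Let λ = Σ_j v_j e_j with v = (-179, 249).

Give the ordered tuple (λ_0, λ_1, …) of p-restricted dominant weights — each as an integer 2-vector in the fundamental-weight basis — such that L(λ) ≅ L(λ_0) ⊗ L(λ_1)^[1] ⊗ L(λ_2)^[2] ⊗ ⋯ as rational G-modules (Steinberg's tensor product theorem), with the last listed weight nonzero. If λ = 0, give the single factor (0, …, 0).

Change of basis e → ω: c = M·v where v = (-179, 249):
  c_1 = (25)·(-179) + 18·249 = 7
  c_2 = (-7)·(-179) + (-5)·(249) = 8
Writing each c_i in base p = 2:
  c_1 = 7 = 1·2^0 + 1·2^1 + 1·2^2
  c_2 = 8 = 0·2^0 + 0·2^1 + 0·2^2 + 1·2^3
λ_0 = (1, 0)
λ_1 = (1, 0)
λ_2 = (1, 0)
λ_3 = (0, 1)

((1, 0), (1, 0), (1, 0), (0, 1))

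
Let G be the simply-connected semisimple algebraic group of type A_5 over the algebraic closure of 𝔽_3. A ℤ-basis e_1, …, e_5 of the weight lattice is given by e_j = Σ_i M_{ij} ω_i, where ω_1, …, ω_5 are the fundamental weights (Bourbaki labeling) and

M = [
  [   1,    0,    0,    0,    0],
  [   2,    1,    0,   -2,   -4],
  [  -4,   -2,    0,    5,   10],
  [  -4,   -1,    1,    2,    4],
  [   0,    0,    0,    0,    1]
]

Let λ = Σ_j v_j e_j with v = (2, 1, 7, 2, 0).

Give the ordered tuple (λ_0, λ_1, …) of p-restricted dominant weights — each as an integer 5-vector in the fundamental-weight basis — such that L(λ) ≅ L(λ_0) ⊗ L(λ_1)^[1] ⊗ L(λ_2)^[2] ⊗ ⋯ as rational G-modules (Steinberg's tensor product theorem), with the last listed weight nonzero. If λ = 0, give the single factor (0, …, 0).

Converting to the ω-basis (c_i = row i of M dotted with v = (2, 1, 7, 2, 0)):
  c_1 = 1*2 + 0*1 + 0*7 + 0*2 + 0*0 = 2
  c_2 = 2*2 + 1*1 + 0*7 + -2*2 + -4*0 = 1
  c_3 = -4*2 + -2*1 + 0*7 + 5*2 + 10*0 = 0
  c_4 = -4*2 + -1*1 + 1*7 + 2*2 + 4*0 = 2
  c_5 = 0*2 + 0*1 + 0*7 + 0*2 + 1*0 = 0
Expand coordinatewise in base 3:
  c_1 = 2 = 2·3^0
  c_2 = 1 = 1·3^0
  c_3 = 0
  c_4 = 2 = 2·3^0
  c_5 = 0
p-restricted factor λ_0 = (2, 1, 0, 2, 0)

((2, 1, 0, 2, 0),)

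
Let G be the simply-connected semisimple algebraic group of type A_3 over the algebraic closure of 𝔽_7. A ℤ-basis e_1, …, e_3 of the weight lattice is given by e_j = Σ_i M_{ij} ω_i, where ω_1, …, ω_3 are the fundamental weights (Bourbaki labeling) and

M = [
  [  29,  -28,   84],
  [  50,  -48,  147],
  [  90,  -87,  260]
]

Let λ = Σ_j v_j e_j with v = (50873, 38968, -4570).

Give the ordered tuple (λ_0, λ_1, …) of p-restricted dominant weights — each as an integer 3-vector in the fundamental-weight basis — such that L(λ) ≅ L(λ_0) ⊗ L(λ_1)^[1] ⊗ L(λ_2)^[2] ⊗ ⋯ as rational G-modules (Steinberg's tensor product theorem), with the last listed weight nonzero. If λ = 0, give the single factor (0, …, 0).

In the fundamental-weight basis, λ has coordinates c = M·v (v = (50873, 38968, -4570)):
  c_1 = (29)·(50873) + (-28)·(38968) + (84)·(-4570) = 333
  c_2 = (50)·(50873) + (-48)·(38968) + (147)·(-4570) = 1396
  c_3 = (90)·(50873) + (-87)·(38968) + (260)·(-4570) = 154
Expand coordinatewise in base 7:
  c_1 = 333 = 4·7^0 + 5·7^1 + 6·7^2
  c_2 = 1396 = 3·7^0 + 3·7^1 + 0·7^2 + 4·7^3
  c_3 = 154 = 0·7^0 + 1·7^1 + 3·7^2
p-restricted factor λ_0 = (4, 3, 0)
p-restricted factor λ_1 = (5, 3, 1)
p-restricted factor λ_2 = (6, 0, 3)
p-restricted factor λ_3 = (0, 4, 0)

((4, 3, 0), (5, 3, 1), (6, 0, 3), (0, 4, 0))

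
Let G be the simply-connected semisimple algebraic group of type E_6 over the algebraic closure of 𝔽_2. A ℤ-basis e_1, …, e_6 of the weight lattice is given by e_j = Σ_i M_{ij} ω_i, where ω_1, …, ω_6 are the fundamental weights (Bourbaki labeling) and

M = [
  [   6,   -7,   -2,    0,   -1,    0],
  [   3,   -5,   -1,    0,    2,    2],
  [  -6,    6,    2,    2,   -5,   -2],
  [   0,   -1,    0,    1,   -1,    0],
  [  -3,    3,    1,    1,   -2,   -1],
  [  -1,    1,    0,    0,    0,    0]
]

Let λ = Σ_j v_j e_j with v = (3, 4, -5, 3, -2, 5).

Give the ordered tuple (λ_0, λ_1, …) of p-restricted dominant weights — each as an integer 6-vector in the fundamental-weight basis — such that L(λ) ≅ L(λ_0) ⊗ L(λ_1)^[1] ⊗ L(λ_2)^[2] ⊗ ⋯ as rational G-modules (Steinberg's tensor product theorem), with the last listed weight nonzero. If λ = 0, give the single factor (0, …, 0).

ω-coordinates c = M·v, v = (3, 4, -5, 3, -2, 5):
  c_1 = 6·3 + (-7)·(4) + (-2)·(-5) + 0·3 + (-1)·(-2) + 0·5 = 2
  c_2 = 3·3 + (-5)·(4) + (-1)·(-5) + 0·3 + (2)·(-2) + 2·5 = 0
  c_3 = (-6)·(3) + 6·4 + (2)·(-5) + 2·3 + (-5)·(-2) + (-2)·(5) = 2
  c_4 = 0·3 + (-1)·(4) + (0)·(-5) + 1·3 + (-1)·(-2) + 0·5 = 1
  c_5 = (-3)·(3) + 3·4 + (1)·(-5) + 1·3 + (-2)·(-2) + (-1)·(5) = 0
  c_6 = (-1)·(3) + 1·4 + (0)·(-5) + 0·3 + (0)·(-2) + 0·5 = 1
Expand coordinatewise in base 2:
  c_1 = 2 = 0·2^0 + 1·2^1
  c_2 = 0
  c_3 = 2 = 0·2^0 + 1·2^1
  c_4 = 1 = 1·2^0
  c_5 = 0
  c_6 = 1 = 1·2^0
λ_0 = (0, 0, 0, 1, 0, 1)
λ_1 = (1, 0, 1, 0, 0, 0)

((0, 0, 0, 1, 0, 1), (1, 0, 1, 0, 0, 0))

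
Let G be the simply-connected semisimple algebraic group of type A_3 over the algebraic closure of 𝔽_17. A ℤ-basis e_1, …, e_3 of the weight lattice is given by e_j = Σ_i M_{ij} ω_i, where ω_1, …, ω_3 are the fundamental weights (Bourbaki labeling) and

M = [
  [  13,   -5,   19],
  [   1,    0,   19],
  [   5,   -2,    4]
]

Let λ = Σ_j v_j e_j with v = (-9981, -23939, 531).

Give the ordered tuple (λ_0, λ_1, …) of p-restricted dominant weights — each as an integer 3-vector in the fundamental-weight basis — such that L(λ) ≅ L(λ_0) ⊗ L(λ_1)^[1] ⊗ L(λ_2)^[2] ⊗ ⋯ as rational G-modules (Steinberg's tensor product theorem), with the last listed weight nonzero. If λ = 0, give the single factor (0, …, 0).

((14, 6, 12), (1, 6, 5))

Change of basis e → ω: c = M·v where v = (-9981, -23939, 531):
  c_1 = (13)·(-9981) + (-5)·(-23939) + 19·531 = 31
  c_2 = (1)·(-9981) + (0)·(-23939) + 19·531 = 108
  c_3 = (5)·(-9981) + (-2)·(-23939) + 4·531 = 97
Expand coordinatewise in base 17:
  c_1 = 31 = 14·17^0 + 1·17^1
  c_2 = 108 = 6·17^0 + 6·17^1
  c_3 = 97 = 12·17^0 + 5·17^1
Factor λ_0 = (14, 6, 12)
Factor λ_1 = (1, 6, 5)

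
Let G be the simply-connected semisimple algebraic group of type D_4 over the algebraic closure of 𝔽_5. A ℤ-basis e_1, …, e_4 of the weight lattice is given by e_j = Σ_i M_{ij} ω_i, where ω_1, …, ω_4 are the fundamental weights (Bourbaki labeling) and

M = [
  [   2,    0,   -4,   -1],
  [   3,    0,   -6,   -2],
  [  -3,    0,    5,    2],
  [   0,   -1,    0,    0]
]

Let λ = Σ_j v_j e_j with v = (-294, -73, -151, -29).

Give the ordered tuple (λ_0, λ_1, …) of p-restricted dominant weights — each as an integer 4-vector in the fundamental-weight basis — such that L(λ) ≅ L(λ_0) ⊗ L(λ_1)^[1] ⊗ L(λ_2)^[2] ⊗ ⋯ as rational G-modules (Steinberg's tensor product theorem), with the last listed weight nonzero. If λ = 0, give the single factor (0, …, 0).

ω-coordinates c = M·v, v = (-294, -73, -151, -29):
  c_1 = (2)·(-294) + (0)·(-73) + (-4)·(-151) + (-1)·(-29) = 45
  c_2 = (3)·(-294) + (0)·(-73) + (-6)·(-151) + (-2)·(-29) = 82
  c_3 = (-3)·(-294) + (0)·(-73) + (5)·(-151) + (2)·(-29) = 69
  c_4 = (0)·(-294) + (-1)·(-73) + (0)·(-151) + (0)·(-29) = 73
Base-5 expansion of each c_i:
  c_1 = 45 = 0·5^0 + 4·5^1 + 1·5^2
  c_2 = 82 = 2·5^0 + 1·5^1 + 3·5^2
  c_3 = 69 = 4·5^0 + 3·5^1 + 2·5^2
  c_4 = 73 = 3·5^0 + 4·5^1 + 2·5^2
Factor λ_0 = (0, 2, 4, 3)
Factor λ_1 = (4, 1, 3, 4)
Factor λ_2 = (1, 3, 2, 2)

((0, 2, 4, 3), (4, 1, 3, 4), (1, 3, 2, 2))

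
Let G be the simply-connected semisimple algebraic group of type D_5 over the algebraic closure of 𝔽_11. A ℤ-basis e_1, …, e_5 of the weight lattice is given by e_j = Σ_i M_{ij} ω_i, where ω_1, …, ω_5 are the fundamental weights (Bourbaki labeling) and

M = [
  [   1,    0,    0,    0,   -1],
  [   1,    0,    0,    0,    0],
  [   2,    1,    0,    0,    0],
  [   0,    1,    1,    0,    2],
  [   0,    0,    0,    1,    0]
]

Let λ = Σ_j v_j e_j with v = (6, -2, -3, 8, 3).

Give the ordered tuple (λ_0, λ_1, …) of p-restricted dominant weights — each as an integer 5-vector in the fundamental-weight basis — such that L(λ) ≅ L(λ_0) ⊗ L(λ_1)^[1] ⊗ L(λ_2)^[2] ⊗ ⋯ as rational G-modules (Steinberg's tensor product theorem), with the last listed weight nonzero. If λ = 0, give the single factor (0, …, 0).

Compute c_i = Σ_j M_{ij} v_j with v = (6, -2, -3, 8, 3):
  c_1 = (1)·(6) + (0)·(-2) + (0)·(-3) + (0)·(8) + (-1)·(3) = 3
  c_2 = (1)·(6) + (0)·(-2) + (0)·(-3) + (0)·(8) + (0)·(3) = 6
  c_3 = (2)·(6) + (1)·(-2) + (0)·(-3) + (0)·(8) + (0)·(3) = 10
  c_4 = (0)·(6) + (1)·(-2) + (1)·(-3) + (0)·(8) + (2)·(3) = 1
  c_5 = (0)·(6) + (0)·(-2) + (0)·(-3) + (1)·(8) + (0)·(3) = 8
Expand coordinatewise in base 11:
  c_1 = 3 = 3·11^0
  c_2 = 6 = 6·11^0
  c_3 = 10 = 10·11^0
  c_4 = 1 = 1·11^0
  c_5 = 8 = 8·11^0
λ_0 = (3, 6, 10, 1, 8)

((3, 6, 10, 1, 8),)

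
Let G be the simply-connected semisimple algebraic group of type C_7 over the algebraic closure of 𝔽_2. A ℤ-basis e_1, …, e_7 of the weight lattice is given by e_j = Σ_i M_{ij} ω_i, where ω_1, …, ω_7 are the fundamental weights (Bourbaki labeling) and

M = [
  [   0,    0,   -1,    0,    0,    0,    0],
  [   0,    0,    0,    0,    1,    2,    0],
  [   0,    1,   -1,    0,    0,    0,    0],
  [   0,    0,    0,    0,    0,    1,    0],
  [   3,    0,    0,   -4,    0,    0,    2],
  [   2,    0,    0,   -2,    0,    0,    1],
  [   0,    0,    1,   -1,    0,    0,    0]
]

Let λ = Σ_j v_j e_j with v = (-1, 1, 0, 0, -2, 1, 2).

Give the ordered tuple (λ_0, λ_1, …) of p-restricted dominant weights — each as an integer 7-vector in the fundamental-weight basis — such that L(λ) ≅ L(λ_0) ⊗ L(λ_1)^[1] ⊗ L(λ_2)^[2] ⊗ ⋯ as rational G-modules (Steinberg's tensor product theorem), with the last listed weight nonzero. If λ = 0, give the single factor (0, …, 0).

ω-coordinates c = M·v, v = (-1, 1, 0, 0, -2, 1, 2):
  c_1 = (0)·(-1) + 0·1 + (-1)·(0) + 0·0 + (0)·(-2) + 0·1 + 0·2 = 0
  c_2 = (0)·(-1) + 0·1 + 0·0 + 0·0 + (1)·(-2) + 2·1 + 0·2 = 0
  c_3 = (0)·(-1) + 1·1 + (-1)·(0) + 0·0 + (0)·(-2) + 0·1 + 0·2 = 1
  c_4 = (0)·(-1) + 0·1 + 0·0 + 0·0 + (0)·(-2) + 1·1 + 0·2 = 1
  c_5 = (3)·(-1) + 0·1 + 0·0 + (-4)·(0) + (0)·(-2) + 0·1 + 2·2 = 1
  c_6 = (2)·(-1) + 0·1 + 0·0 + (-2)·(0) + (0)·(-2) + 0·1 + 1·2 = 0
  c_7 = (0)·(-1) + 0·1 + 1·0 + (-1)·(0) + (0)·(-2) + 0·1 + 0·2 = 0
Base-2 expansion of each c_i:
  c_1 = 0
  c_2 = 0
  c_3 = 1 = 1·2^0
  c_4 = 1 = 1·2^0
  c_5 = 1 = 1·2^0
  c_6 = 0
  c_7 = 0
Factor λ_0 = (0, 0, 1, 1, 1, 0, 0)

((0, 0, 1, 1, 1, 0, 0),)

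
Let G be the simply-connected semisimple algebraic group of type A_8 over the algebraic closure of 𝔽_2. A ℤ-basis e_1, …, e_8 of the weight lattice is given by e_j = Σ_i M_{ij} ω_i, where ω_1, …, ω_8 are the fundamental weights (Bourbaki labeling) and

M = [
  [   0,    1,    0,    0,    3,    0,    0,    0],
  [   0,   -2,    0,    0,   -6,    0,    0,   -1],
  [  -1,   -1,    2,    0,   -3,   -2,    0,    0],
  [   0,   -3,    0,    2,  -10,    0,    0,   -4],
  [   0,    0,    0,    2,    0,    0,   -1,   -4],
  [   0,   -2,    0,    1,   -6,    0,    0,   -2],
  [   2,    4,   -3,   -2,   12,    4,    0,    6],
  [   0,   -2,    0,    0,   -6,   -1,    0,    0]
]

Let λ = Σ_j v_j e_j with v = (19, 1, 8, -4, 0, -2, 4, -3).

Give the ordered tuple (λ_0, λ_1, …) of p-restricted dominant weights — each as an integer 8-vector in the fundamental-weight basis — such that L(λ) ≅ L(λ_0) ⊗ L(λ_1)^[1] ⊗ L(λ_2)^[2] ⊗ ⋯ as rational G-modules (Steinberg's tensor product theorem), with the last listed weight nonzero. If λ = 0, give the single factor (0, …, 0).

ω-coordinates c = M·v, v = (19, 1, 8, -4, 0, -2, 4, -3):
  c_1 = 0*19 + 1*1 + 0*8 + 0*-4 + 3*0 + 0*-2 + 0*4 + 0*-3 = 1
  c_2 = 0*19 + -2*1 + 0*8 + 0*-4 + -6*0 + 0*-2 + 0*4 + -1*-3 = 1
  c_3 = -1*19 + -1*1 + 2*8 + 0*-4 + -3*0 + -2*-2 + 0*4 + 0*-3 = 0
  c_4 = 0*19 + -3*1 + 0*8 + 2*-4 + -10*0 + 0*-2 + 0*4 + -4*-3 = 1
  c_5 = 0*19 + 0*1 + 0*8 + 2*-4 + 0*0 + 0*-2 + -1*4 + -4*-3 = 0
  c_6 = 0*19 + -2*1 + 0*8 + 1*-4 + -6*0 + 0*-2 + 0*4 + -2*-3 = 0
  c_7 = 2*19 + 4*1 + -3*8 + -2*-4 + 12*0 + 4*-2 + 0*4 + 6*-3 = 0
  c_8 = 0*19 + -2*1 + 0*8 + 0*-4 + -6*0 + -1*-2 + 0*4 + 0*-3 = 0
Base-2 expansion of each c_i:
  c_1 = 1 = 1·2^0
  c_2 = 1 = 1·2^0
  c_3 = 0
  c_4 = 1 = 1·2^0
  c_5 = 0
  c_6 = 0
  c_7 = 0
  c_8 = 0
p-restricted factor λ_0 = (1, 1, 0, 1, 0, 0, 0, 0)

((1, 1, 0, 1, 0, 0, 0, 0),)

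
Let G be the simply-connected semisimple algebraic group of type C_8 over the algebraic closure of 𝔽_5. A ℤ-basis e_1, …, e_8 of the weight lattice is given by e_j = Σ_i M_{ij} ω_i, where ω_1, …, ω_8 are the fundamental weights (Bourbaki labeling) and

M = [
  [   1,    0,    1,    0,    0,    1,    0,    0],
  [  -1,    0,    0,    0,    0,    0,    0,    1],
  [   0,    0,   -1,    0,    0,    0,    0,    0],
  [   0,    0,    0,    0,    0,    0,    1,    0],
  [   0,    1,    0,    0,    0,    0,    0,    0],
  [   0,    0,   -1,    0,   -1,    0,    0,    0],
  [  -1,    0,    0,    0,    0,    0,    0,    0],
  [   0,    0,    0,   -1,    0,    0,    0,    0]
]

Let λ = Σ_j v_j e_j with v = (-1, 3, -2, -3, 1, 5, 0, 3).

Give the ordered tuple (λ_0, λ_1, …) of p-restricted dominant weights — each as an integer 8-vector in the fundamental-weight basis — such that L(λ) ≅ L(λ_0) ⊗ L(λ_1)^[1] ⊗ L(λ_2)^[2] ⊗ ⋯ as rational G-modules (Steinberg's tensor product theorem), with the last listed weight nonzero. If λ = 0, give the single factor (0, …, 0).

((2, 4, 2, 0, 3, 1, 1, 3),)

Compute c_i = Σ_j M_{ij} v_j with v = (-1, 3, -2, -3, 1, 5, 0, 3):
  c_1 = (1)·(-1) + (0)·(3) + (1)·(-2) + (0)·(-3) + (0)·(1) + (1)·(5) + (0)·(0) + (0)·(3) = 2
  c_2 = (-1)·(-1) + (0)·(3) + (0)·(-2) + (0)·(-3) + (0)·(1) + (0)·(5) + (0)·(0) + (1)·(3) = 4
  c_3 = (0)·(-1) + (0)·(3) + (-1)·(-2) + (0)·(-3) + (0)·(1) + (0)·(5) + (0)·(0) + (0)·(3) = 2
  c_4 = (0)·(-1) + (0)·(3) + (0)·(-2) + (0)·(-3) + (0)·(1) + (0)·(5) + (1)·(0) + (0)·(3) = 0
  c_5 = (0)·(-1) + (1)·(3) + (0)·(-2) + (0)·(-3) + (0)·(1) + (0)·(5) + (0)·(0) + (0)·(3) = 3
  c_6 = (0)·(-1) + (0)·(3) + (-1)·(-2) + (0)·(-3) + (-1)·(1) + (0)·(5) + (0)·(0) + (0)·(3) = 1
  c_7 = (-1)·(-1) + (0)·(3) + (0)·(-2) + (0)·(-3) + (0)·(1) + (0)·(5) + (0)·(0) + (0)·(3) = 1
  c_8 = (0)·(-1) + (0)·(3) + (0)·(-2) + (-1)·(-3) + (0)·(1) + (0)·(5) + (0)·(0) + (0)·(3) = 3
Base-5 expansion of each c_i:
  c_1 = 2 = 2·5^0
  c_2 = 4 = 4·5^0
  c_3 = 2 = 2·5^0
  c_4 = 0
  c_5 = 3 = 3·5^0
  c_6 = 1 = 1·5^0
  c_7 = 1 = 1·5^0
  c_8 = 3 = 3·5^0
λ_0 = (2, 4, 2, 0, 3, 1, 1, 3)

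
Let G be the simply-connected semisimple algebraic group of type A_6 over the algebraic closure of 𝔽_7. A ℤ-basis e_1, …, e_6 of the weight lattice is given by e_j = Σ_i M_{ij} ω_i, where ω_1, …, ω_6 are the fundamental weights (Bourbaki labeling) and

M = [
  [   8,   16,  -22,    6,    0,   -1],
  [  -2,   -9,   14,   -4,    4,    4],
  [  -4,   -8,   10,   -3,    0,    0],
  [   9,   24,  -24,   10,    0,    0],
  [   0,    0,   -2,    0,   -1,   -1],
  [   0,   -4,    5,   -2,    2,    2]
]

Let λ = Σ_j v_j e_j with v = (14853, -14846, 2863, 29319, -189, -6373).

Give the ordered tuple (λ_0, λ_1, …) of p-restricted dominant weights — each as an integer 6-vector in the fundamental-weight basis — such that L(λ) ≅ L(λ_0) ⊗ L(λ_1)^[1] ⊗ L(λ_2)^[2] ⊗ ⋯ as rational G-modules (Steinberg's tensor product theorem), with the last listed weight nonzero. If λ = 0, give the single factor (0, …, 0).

((1, 4, 1, 3, 3, 5), (0, 3, 4, 5, 0, 3), (5, 2, 0, 2, 3, 4), (1, 1, 0, 5, 2, 5))

ω-coordinates c = M·v, v = (14853, -14846, 2863, 29319, -189, -6373):
  c_1 = (8)·(14853) + (16)·(-14846) + (-22)·(2863) + (6)·(29319) + (0)·(-189) + (-1)·(-6373) = 589
  c_2 = (-2)·(14853) + (-9)·(-14846) + (14)·(2863) + (-4)·(29319) + (4)·(-189) + (4)·(-6373) = 466
  c_3 = (-4)·(14853) + (-8)·(-14846) + (10)·(2863) + (-3)·(29319) + (0)·(-189) + (0)·(-6373) = 29
  c_4 = (9)·(14853) + (24)·(-14846) + (-24)·(2863) + (10)·(29319) + (0)·(-189) + (0)·(-6373) = 1851
  c_5 = (0)·(14853) + (0)·(-14846) + (-2)·(2863) + (0)·(29319) + (-1)·(-189) + (-1)·(-6373) = 836
  c_6 = (0)·(14853) + (-4)·(-14846) + (5)·(2863) + (-2)·(29319) + (2)·(-189) + (2)·(-6373) = 1937
Base-7 expansion of each c_i:
  c_1 = 589 = 1·7^0 + 0·7^1 + 5·7^2 + 1·7^3
  c_2 = 466 = 4·7^0 + 3·7^1 + 2·7^2 + 1·7^3
  c_3 = 29 = 1·7^0 + 4·7^1
  c_4 = 1851 = 3·7^0 + 5·7^1 + 2·7^2 + 5·7^3
  c_5 = 836 = 3·7^0 + 0·7^1 + 3·7^2 + 2·7^3
  c_6 = 1937 = 5·7^0 + 3·7^1 + 4·7^2 + 5·7^3
Factor λ_0 = (1, 4, 1, 3, 3, 5)
Factor λ_1 = (0, 3, 4, 5, 0, 3)
Factor λ_2 = (5, 2, 0, 2, 3, 4)
Factor λ_3 = (1, 1, 0, 5, 2, 5)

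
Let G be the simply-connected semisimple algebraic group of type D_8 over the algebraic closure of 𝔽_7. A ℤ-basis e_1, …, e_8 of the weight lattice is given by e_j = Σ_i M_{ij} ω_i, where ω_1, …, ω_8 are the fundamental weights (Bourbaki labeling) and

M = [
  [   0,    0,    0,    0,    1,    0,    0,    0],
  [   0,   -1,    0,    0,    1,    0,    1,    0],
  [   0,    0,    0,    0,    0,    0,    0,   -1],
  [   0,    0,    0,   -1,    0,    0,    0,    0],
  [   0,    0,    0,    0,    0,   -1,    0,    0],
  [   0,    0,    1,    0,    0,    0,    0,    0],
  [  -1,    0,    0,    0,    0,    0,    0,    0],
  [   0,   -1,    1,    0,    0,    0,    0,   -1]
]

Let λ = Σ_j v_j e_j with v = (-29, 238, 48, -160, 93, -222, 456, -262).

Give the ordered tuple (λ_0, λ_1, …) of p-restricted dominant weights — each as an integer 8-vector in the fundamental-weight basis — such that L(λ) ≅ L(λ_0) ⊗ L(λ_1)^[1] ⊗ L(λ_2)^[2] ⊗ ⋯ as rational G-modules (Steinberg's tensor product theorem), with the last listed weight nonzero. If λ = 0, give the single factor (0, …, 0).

Change of basis e → ω: c = M·v where v = (-29, 238, 48, -160, 93, -222, 456, -262):
  c_1 = (0)·(-29) + 0·238 + 0·48 + (0)·(-160) + 1·93 + (0)·(-222) + 0·456 + (0)·(-262) = 93
  c_2 = (0)·(-29) + (-1)·(238) + 0·48 + (0)·(-160) + 1·93 + (0)·(-222) + 1·456 + (0)·(-262) = 311
  c_3 = (0)·(-29) + 0·238 + 0·48 + (0)·(-160) + 0·93 + (0)·(-222) + 0·456 + (-1)·(-262) = 262
  c_4 = (0)·(-29) + 0·238 + 0·48 + (-1)·(-160) + 0·93 + (0)·(-222) + 0·456 + (0)·(-262) = 160
  c_5 = (0)·(-29) + 0·238 + 0·48 + (0)·(-160) + 0·93 + (-1)·(-222) + 0·456 + (0)·(-262) = 222
  c_6 = (0)·(-29) + 0·238 + 1·48 + (0)·(-160) + 0·93 + (0)·(-222) + 0·456 + (0)·(-262) = 48
  c_7 = (-1)·(-29) + 0·238 + 0·48 + (0)·(-160) + 0·93 + (0)·(-222) + 0·456 + (0)·(-262) = 29
  c_8 = (0)·(-29) + (-1)·(238) + 1·48 + (0)·(-160) + 0·93 + (0)·(-222) + 0·456 + (-1)·(-262) = 72
Writing each c_i in base p = 7:
  c_1 = 93 = 2·7^0 + 6·7^1 + 1·7^2
  c_2 = 311 = 3·7^0 + 2·7^1 + 6·7^2
  c_3 = 262 = 3·7^0 + 2·7^1 + 5·7^2
  c_4 = 160 = 6·7^0 + 1·7^1 + 3·7^2
  c_5 = 222 = 5·7^0 + 3·7^1 + 4·7^2
  c_6 = 48 = 6·7^0 + 6·7^1
  c_7 = 29 = 1·7^0 + 4·7^1
  c_8 = 72 = 2·7^0 + 3·7^1 + 1·7^2
p-restricted factor λ_0 = (2, 3, 3, 6, 5, 6, 1, 2)
p-restricted factor λ_1 = (6, 2, 2, 1, 3, 6, 4, 3)
p-restricted factor λ_2 = (1, 6, 5, 3, 4, 0, 0, 1)

((2, 3, 3, 6, 5, 6, 1, 2), (6, 2, 2, 1, 3, 6, 4, 3), (1, 6, 5, 3, 4, 0, 0, 1))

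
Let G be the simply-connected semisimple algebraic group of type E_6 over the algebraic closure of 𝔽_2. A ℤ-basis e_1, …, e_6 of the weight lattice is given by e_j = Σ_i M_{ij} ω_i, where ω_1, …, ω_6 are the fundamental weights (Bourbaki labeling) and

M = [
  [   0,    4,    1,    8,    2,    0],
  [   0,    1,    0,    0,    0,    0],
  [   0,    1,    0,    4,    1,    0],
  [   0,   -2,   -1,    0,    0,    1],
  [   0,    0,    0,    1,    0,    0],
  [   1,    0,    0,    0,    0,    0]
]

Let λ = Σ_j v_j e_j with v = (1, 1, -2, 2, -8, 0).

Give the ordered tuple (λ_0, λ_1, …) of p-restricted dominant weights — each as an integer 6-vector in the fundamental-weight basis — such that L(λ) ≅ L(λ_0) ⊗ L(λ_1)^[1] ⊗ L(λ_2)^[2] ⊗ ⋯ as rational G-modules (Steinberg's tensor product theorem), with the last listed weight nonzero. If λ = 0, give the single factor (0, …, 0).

((0, 1, 1, 0, 0, 1), (1, 0, 0, 0, 1, 0))

Change of basis e → ω: c = M·v where v = (1, 1, -2, 2, -8, 0):
  c_1 = (0)·(1) + (4)·(1) + (1)·(-2) + (8)·(2) + (2)·(-8) + (0)·(0) = 2
  c_2 = (0)·(1) + (1)·(1) + (0)·(-2) + (0)·(2) + (0)·(-8) + (0)·(0) = 1
  c_3 = (0)·(1) + (1)·(1) + (0)·(-2) + (4)·(2) + (1)·(-8) + (0)·(0) = 1
  c_4 = (0)·(1) + (-2)·(1) + (-1)·(-2) + (0)·(2) + (0)·(-8) + (1)·(0) = 0
  c_5 = (0)·(1) + (0)·(1) + (0)·(-2) + (1)·(2) + (0)·(-8) + (0)·(0) = 2
  c_6 = (1)·(1) + (0)·(1) + (0)·(-2) + (0)·(2) + (0)·(-8) + (0)·(0) = 1
p = 2; digits c_i = Σ_j d_{ij}·2^j, 0 ≤ d_{ij} < 2:
  c_1 = 2 = 0·2^0 + 1·2^1
  c_2 = 1 = 1·2^0
  c_3 = 1 = 1·2^0
  c_4 = 0
  c_5 = 2 = 0·2^0 + 1·2^1
  c_6 = 1 = 1·2^0
Factor λ_0 = (0, 1, 1, 0, 0, 1)
Factor λ_1 = (1, 0, 0, 0, 1, 0)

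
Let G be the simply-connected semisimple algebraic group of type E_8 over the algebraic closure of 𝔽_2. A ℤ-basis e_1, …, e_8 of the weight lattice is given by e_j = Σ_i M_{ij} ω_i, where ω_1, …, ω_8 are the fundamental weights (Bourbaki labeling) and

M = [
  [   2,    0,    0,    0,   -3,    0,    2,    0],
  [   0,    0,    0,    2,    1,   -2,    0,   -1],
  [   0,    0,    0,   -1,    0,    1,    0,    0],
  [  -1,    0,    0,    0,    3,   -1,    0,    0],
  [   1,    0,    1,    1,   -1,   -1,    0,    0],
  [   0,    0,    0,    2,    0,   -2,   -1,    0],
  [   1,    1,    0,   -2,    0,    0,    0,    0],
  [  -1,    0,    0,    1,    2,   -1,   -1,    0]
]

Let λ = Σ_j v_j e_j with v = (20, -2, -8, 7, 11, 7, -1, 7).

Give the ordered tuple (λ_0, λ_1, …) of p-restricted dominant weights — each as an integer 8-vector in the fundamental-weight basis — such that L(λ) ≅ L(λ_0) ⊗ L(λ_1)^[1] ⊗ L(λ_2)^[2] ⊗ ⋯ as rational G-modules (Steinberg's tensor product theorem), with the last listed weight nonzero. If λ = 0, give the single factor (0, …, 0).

((1, 0, 0, 0, 1, 1, 0, 1), (0, 0, 0, 1, 0, 0, 0, 1), (1, 1, 0, 1, 0, 0, 1, 0))

ω-coordinates c = M·v, v = (20, -2, -8, 7, 11, 7, -1, 7):
  c_1 = (2)·(20) + (0)·(-2) + (0)·(-8) + (0)·(7) + (-3)·(11) + (0)·(7) + (2)·(-1) + (0)·(7) = 5
  c_2 = (0)·(20) + (0)·(-2) + (0)·(-8) + (2)·(7) + (1)·(11) + (-2)·(7) + (0)·(-1) + (-1)·(7) = 4
  c_3 = (0)·(20) + (0)·(-2) + (0)·(-8) + (-1)·(7) + (0)·(11) + (1)·(7) + (0)·(-1) + (0)·(7) = 0
  c_4 = (-1)·(20) + (0)·(-2) + (0)·(-8) + (0)·(7) + (3)·(11) + (-1)·(7) + (0)·(-1) + (0)·(7) = 6
  c_5 = (1)·(20) + (0)·(-2) + (1)·(-8) + (1)·(7) + (-1)·(11) + (-1)·(7) + (0)·(-1) + (0)·(7) = 1
  c_6 = (0)·(20) + (0)·(-2) + (0)·(-8) + (2)·(7) + (0)·(11) + (-2)·(7) + (-1)·(-1) + (0)·(7) = 1
  c_7 = (1)·(20) + (1)·(-2) + (0)·(-8) + (-2)·(7) + (0)·(11) + (0)·(7) + (0)·(-1) + (0)·(7) = 4
  c_8 = (-1)·(20) + (0)·(-2) + (0)·(-8) + (1)·(7) + (2)·(11) + (-1)·(7) + (-1)·(-1) + (0)·(7) = 3
Base-2 expansion of each c_i:
  c_1 = 5 = 1·2^0 + 0·2^1 + 1·2^2
  c_2 = 4 = 0·2^0 + 0·2^1 + 1·2^2
  c_3 = 0
  c_4 = 6 = 0·2^0 + 1·2^1 + 1·2^2
  c_5 = 1 = 1·2^0
  c_6 = 1 = 1·2^0
  c_7 = 4 = 0·2^0 + 0·2^1 + 1·2^2
  c_8 = 3 = 1·2^0 + 1·2^1
Factor λ_0 = (1, 0, 0, 0, 1, 1, 0, 1)
Factor λ_1 = (0, 0, 0, 1, 0, 0, 0, 1)
Factor λ_2 = (1, 1, 0, 1, 0, 0, 1, 0)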